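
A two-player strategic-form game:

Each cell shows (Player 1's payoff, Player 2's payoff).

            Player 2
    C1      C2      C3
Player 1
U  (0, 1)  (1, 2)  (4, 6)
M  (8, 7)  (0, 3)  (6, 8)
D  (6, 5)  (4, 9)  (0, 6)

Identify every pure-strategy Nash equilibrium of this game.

Pure-strategy Nash equilibria: (M, C3); (D, C2)

For each player, find the best response to each opponent profile; mutual best responses are the pure NE.
Player 1 against C1: payoffs 0, 8, 6 → best response M.
Player 1 against C2: payoffs 1, 0, 4 → best response D.
Player 1 against C3: payoffs 4, 6, 0 → best response M.
Player 2 against U: payoffs 1, 2, 6 → best response C3.
Player 2 against M: payoffs 7, 3, 8 → best response C3.
Player 2 against D: payoffs 5, 9, 6 → best response C2.
Mutual best responses: (M, C3); (D, C2).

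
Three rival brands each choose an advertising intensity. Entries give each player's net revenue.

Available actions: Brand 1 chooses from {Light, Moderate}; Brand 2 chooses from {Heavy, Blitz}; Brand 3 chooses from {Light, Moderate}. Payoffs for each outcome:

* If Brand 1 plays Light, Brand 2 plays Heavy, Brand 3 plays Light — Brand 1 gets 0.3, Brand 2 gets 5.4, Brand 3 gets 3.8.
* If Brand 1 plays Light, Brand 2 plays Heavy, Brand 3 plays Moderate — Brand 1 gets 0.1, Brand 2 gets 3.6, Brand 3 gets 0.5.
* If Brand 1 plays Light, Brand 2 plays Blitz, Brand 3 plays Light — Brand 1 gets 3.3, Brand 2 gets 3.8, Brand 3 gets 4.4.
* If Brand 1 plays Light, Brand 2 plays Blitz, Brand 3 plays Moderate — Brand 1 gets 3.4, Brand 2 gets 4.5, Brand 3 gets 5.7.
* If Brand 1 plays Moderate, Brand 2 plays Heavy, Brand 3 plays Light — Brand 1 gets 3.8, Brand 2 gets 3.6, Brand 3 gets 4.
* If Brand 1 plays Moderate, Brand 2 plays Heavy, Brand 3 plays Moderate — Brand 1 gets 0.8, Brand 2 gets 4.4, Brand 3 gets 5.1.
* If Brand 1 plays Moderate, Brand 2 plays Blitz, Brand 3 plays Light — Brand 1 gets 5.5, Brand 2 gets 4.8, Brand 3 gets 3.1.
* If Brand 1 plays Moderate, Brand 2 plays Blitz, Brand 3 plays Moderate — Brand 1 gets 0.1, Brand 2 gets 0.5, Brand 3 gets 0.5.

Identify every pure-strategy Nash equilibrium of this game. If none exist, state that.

Brand 1 against (Heavy, Light): payoffs 0.3, 3.8 → best response Moderate.
Brand 1 against (Heavy, Moderate): payoffs 0.1, 0.8 → best response Moderate.
Brand 1 against (Blitz, Light): payoffs 3.3, 5.5 → best response Moderate.
Brand 1 against (Blitz, Moderate): payoffs 3.4, 0.1 → best response Light.
Brand 2 against (Light, Light): payoffs 5.4, 3.8 → best response Heavy.
Brand 2 against (Light, Moderate): payoffs 3.6, 4.5 → best response Blitz.
Brand 2 against (Moderate, Light): payoffs 3.6, 4.8 → best response Blitz.
Brand 2 against (Moderate, Moderate): payoffs 4.4, 0.5 → best response Heavy.
Brand 3 against (Light, Heavy): payoffs 3.8, 0.5 → best response Light.
Brand 3 against (Light, Blitz): payoffs 4.4, 5.7 → best response Moderate.
Brand 3 against (Moderate, Heavy): payoffs 4, 5.1 → best response Moderate.
Brand 3 against (Moderate, Blitz): payoffs 3.1, 0.5 → best response Light.
Mutual best responses: (Light, Blitz, Moderate); (Moderate, Heavy, Moderate); (Moderate, Blitz, Light).

The pure Nash equilibria are (Light, Blitz, Moderate), (Moderate, Heavy, Moderate), (Moderate, Blitz, Light).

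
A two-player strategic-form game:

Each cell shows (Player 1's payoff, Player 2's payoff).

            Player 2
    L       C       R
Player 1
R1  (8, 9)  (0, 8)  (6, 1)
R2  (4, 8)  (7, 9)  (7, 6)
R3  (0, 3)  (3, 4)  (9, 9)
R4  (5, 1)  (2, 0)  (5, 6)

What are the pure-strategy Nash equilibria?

(R1, L); (R2, C); (R3, R)

(R1, L): Player 1 gets 8, best alternative 5; Player 2 gets 9, best alternative 8. No profitable deviation — NE.
(R1, C): Player 1 can switch to R2 (0 → 7). Not NE.
(R1, R): Player 1 can switch to R2 (6 → 7). Not NE.
(R2, L): Player 1 can switch to R1 (4 → 8). Not NE.
(R2, C): Player 1 gets 7, best alternative 3; Player 2 gets 9, best alternative 8. No profitable deviation — NE.
(R2, R): Player 1 can switch to R3 (7 → 9). Not NE.
(R3, L): Player 1 can switch to R1 (0 → 8). Not NE.
(R3, C): Player 1 can switch to R2 (3 → 7). Not NE.
(R3, R): Player 1 gets 9, best alternative 7; Player 2 gets 9, best alternative 4. No profitable deviation — NE.
(The remaining 3 profiles each have a profitable deviation by the same check.)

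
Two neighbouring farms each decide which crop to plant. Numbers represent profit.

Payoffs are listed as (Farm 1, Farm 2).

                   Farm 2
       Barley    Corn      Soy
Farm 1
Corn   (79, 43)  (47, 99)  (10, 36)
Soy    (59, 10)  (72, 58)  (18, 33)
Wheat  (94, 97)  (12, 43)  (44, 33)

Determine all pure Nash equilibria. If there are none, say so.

Pure-strategy Nash equilibria: (Soy, Corn); (Wheat, Barley)

(Corn, Barley): Farm 1 can switch to Wheat (79 → 94). Not NE.
(Corn, Corn): Farm 1 can switch to Soy (47 → 72). Not NE.
(Corn, Soy): Farm 1 can switch to Soy (10 → 18). Not NE.
(Soy, Barley): Farm 1 can switch to Corn (59 → 79). Not NE.
(Soy, Corn): Farm 1 gets 72, best alternative 47; Farm 2 gets 58, best alternative 33. No profitable deviation — NE.
(Soy, Soy): Farm 1 can switch to Wheat (18 → 44). Not NE.
(Wheat, Barley): Farm 1 gets 94, best alternative 79; Farm 2 gets 97, best alternative 43. No profitable deviation — NE.
(Wheat, Corn): Farm 1 can switch to Corn (12 → 47). Not NE.
(Wheat, Soy): Farm 2 can switch to Barley (33 → 97). Not NE.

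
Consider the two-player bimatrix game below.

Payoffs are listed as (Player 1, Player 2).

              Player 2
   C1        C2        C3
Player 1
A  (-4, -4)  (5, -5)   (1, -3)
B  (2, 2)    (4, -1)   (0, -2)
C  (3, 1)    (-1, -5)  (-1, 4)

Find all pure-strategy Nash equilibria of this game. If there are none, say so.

(A, C1): Player 1 can switch to B (-4 → 2). Not NE.
(A, C2): Player 2 can switch to C1 (-5 → -4). Not NE.
(A, C3): Player 1 gets 1, best alternative 0; Player 2 gets -3, best alternative -4. No profitable deviation — NE.
(B, C1): Player 1 can switch to C (2 → 3). Not NE.
(B, C2): Player 1 can switch to A (4 → 5). Not NE.
(B, C3): Player 1 can switch to A (0 → 1). Not NE.
(C, C1): Player 2 can switch to C3 (1 → 4). Not NE.
(The remaining 2 profiles each have a profitable deviation by the same check.)

The unique pure-strategy Nash equilibrium is (A, C3).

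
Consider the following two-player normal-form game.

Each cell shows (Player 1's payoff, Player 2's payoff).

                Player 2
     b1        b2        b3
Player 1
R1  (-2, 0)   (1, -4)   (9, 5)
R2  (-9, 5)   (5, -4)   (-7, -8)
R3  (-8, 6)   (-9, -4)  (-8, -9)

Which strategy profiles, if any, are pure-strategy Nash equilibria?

(R1, b3)

For each strategy profile, look for a profitable unilateral deviation.
(R1, b1): Player 2 can switch to b3 (0 → 5). Not NE.
(R1, b2): Player 1 can switch to R2 (1 → 5). Not NE.
(R1, b3): Player 1 gets 9, best alternative -7; Player 2 gets 5, best alternative 0. No profitable deviation — NE.
(R2, b1): Player 1 can switch to R1 (-9 → -2). Not NE.
(R2, b2): Player 2 can switch to b1 (-4 → 5). Not NE.
(R2, b3): Player 1 can switch to R1 (-7 → 9). Not NE.
(R3, b1): Player 1 can switch to R1 (-8 → -2). Not NE.
(R3, b2): Player 1 can switch to R1 (-9 → 1). Not NE.
(R3, b3): Player 1 can switch to R1 (-8 → 9). Not NE.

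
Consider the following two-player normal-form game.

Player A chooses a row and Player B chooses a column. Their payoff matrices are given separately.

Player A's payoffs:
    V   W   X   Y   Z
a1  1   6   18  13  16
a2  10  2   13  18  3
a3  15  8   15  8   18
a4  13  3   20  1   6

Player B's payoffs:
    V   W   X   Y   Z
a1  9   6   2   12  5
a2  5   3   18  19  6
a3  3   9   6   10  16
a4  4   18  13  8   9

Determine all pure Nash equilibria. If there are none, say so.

Player A against V: payoffs 1, 10, 15, 13 → best response a3.
Player A against W: payoffs 6, 2, 8, 3 → best response a3.
Player A against X: payoffs 18, 13, 15, 20 → best response a4.
Player A against Y: payoffs 13, 18, 8, 1 → best response a2.
Player A against Z: payoffs 16, 3, 18, 6 → best response a3.
Player B against a1: payoffs 9, 6, 2, 12, 5 → best response Y.
Player B against a2: payoffs 5, 3, 18, 19, 6 → best response Y.
Player B against a3: payoffs 3, 9, 6, 10, 16 → best response Z.
Player B against a4: payoffs 4, 18, 13, 8, 9 → best response W.
Mutual best responses: (a2, Y); (a3, Z).

The pure Nash equilibria are (a2, Y), (a3, Z).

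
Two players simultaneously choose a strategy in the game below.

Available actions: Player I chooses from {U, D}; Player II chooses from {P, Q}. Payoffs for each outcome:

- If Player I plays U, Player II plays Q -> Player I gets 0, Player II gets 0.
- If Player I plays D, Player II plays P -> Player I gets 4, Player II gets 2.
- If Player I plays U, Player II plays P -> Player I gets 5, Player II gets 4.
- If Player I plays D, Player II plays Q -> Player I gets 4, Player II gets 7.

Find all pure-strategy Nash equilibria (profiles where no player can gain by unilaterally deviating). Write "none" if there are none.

Pure-strategy Nash equilibria: (U, P), (D, Q)

Player I against P: payoffs 5, 4 → best response U.
Player I against Q: payoffs 0, 4 → best response D.
Player II against U: payoffs 4, 0 → best response P.
Player II against D: payoffs 2, 7 → best response Q.
Mutual best responses: (U, P); (D, Q).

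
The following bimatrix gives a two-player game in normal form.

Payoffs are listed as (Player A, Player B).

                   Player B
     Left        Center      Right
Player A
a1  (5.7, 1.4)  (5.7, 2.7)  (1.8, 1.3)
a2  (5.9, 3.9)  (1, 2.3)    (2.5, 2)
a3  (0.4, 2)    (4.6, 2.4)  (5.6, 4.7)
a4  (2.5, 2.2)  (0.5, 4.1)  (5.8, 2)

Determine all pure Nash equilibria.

Check each profile: it is a Nash equilibrium iff no player can strictly gain by switching unilaterally.
(a1, Left): Player A can switch to a2 (5.7 → 5.9). Not NE.
(a1, Center): Player A gets 5.7, best alternative 4.6; Player B gets 2.7, best alternative 1.4. No profitable deviation — NE.
(a1, Right): Player A can switch to a2 (1.8 → 2.5). Not NE.
(a2, Left): Player A gets 5.9, best alternative 5.7; Player B gets 3.9, best alternative 2.3. No profitable deviation — NE.
(a2, Center): Player A can switch to a1 (1 → 5.7). Not NE.
(a2, Right): Player A can switch to a3 (2.5 → 5.6). Not NE.
(a3, Left): Player A can switch to a1 (0.4 → 5.7). Not NE.
(a3, Center): Player A can switch to a1 (4.6 → 5.7). Not NE.
(a3, Right): Player A can switch to a4 (5.6 → 5.8). Not NE.
(a4, Left): Player A can switch to a1 (2.5 → 5.7). Not NE.
(The remaining 2 profiles each have a profitable deviation by the same check.)

Pure-strategy Nash equilibria: (a1, Center) and (a2, Left)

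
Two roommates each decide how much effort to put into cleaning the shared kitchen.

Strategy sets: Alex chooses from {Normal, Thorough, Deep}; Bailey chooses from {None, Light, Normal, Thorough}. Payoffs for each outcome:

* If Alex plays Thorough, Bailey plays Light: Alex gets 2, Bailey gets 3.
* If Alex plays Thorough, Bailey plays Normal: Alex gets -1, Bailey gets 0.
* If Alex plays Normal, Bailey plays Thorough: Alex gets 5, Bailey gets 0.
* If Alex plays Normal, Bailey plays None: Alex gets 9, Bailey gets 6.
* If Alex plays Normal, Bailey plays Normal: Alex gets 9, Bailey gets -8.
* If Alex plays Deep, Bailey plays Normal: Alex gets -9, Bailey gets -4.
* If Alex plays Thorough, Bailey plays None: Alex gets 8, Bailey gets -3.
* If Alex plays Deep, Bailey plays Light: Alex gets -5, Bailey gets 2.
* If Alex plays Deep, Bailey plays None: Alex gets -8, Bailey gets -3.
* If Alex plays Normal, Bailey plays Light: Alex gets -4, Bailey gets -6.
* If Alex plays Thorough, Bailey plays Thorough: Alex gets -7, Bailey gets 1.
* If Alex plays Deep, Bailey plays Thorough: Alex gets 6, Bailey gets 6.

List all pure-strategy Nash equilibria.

(Normal, None); (Thorough, Light); (Deep, Thorough)

For each strategy profile, look for a profitable unilateral deviation.
(Normal, None): Alex gets 9, best alternative 8; Bailey gets 6, best alternative 0. No profitable deviation — NE.
(Normal, Light): Alex can switch to Thorough (-4 → 2). Not NE.
(Normal, Normal): Bailey can switch to None (-8 → 6). Not NE.
(Normal, Thorough): Alex can switch to Deep (5 → 6). Not NE.
(Thorough, None): Alex can switch to Normal (8 → 9). Not NE.
(Thorough, Light): Alex gets 2, best alternative -4; Bailey gets 3, best alternative 1. No profitable deviation — NE.
(Thorough, Normal): Alex can switch to Normal (-1 → 9). Not NE.
(Thorough, Thorough): Alex can switch to Normal (-7 → 5). Not NE.
(Deep, None): Alex can switch to Normal (-8 → 9). Not NE.
(Deep, Light): Alex can switch to Normal (-5 → -4). Not NE.
(Deep, Normal): Alex can switch to Normal (-9 → 9). Not NE.
(Deep, Thorough): Alex gets 6, best alternative 5; Bailey gets 6, best alternative 2. No profitable deviation — NE.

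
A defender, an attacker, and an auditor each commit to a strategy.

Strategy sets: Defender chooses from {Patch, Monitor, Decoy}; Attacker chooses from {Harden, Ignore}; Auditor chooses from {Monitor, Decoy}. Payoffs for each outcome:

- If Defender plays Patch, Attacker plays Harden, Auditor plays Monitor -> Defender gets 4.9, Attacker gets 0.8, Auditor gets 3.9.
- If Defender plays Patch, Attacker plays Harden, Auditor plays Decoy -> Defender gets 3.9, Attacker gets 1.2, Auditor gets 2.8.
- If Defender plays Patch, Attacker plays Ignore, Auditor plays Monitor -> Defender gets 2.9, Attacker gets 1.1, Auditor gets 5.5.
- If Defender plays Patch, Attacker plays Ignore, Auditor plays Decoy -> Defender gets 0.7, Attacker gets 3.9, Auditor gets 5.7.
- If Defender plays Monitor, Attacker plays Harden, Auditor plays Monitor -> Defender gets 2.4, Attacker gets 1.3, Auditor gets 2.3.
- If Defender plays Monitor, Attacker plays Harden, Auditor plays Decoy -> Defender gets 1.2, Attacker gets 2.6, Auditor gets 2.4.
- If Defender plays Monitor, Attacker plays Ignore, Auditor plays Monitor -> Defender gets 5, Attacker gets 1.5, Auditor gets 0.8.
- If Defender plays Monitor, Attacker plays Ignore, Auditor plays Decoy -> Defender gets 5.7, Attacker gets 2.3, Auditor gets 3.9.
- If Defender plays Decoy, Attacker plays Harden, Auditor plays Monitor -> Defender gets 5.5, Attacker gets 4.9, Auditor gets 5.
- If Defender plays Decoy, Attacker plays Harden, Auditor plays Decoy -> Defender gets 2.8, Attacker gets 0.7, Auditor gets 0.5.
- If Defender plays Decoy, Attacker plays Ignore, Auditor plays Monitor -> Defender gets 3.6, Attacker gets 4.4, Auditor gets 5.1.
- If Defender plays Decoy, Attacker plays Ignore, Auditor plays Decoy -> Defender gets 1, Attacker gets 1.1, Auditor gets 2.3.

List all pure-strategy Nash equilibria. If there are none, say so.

Pure NE: (Decoy, Harden, Monitor)

(Patch, Harden, Monitor): Defender can switch to Decoy (4.9 → 5.5). Not NE.
(Patch, Harden, Decoy): Attacker can switch to Ignore (1.2 → 3.9). Not NE.
(Patch, Ignore, Monitor): Defender can switch to Monitor (2.9 → 5). Not NE.
(Patch, Ignore, Decoy): Defender can switch to Monitor (0.7 → 5.7). Not NE.
(Monitor, Harden, Monitor): Defender can switch to Patch (2.4 → 4.9). Not NE.
(Monitor, Harden, Decoy): Defender can switch to Patch (1.2 → 3.9). Not NE.
(Decoy, Harden, Monitor): Defender gets 5.5, best alternative 4.9; Attacker gets 4.9, best alternative 4.4; Auditor gets 5, best alternative 0.5. No profitable deviation — NE.
(The remaining 5 profiles each have a profitable deviation by the same check.)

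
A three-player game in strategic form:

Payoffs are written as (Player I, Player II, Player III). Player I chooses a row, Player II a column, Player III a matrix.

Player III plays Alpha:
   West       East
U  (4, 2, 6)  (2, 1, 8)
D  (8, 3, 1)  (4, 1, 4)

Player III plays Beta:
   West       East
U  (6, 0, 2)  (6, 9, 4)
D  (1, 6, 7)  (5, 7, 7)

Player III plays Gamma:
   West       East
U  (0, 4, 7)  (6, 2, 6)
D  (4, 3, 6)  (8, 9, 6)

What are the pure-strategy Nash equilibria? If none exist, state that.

No pure-strategy Nash equilibrium.

Player I against (West, Alpha): payoffs 4, 8 → best response D.
Player I against (West, Beta): payoffs 6, 1 → best response U.
Player I against (West, Gamma): payoffs 0, 4 → best response D.
Player I against (East, Alpha): payoffs 2, 4 → best response D.
Player I against (East, Beta): payoffs 6, 5 → best response U.
Player I against (East, Gamma): payoffs 6, 8 → best response D.
Player II against (U, Alpha): payoffs 2, 1 → best response West.
Player II against (U, Beta): payoffs 0, 9 → best response East.
Player II against (U, Gamma): payoffs 4, 2 → best response West.
Player II against (D, Alpha): payoffs 3, 1 → best response West.
Player II against (D, Beta): payoffs 6, 7 → best response East.
Player II against (D, Gamma): payoffs 3, 9 → best response East.
Player III against (U, West): payoffs 6, 2, 7 → best response Gamma.
Player III against (U, East): payoffs 8, 4, 6 → best response Alpha.
Player III against (D, West): payoffs 1, 7, 6 → best response Beta.
Player III against (D, East): payoffs 4, 7, 6 → best response Beta.
No profile is a mutual best response for all players.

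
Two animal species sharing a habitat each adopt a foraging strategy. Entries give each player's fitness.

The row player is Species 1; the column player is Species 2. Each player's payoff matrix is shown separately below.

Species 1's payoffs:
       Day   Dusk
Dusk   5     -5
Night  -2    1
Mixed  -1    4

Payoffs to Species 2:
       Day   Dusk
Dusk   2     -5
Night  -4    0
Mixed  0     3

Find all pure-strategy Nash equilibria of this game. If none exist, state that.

The pure Nash equilibria are (Dusk, Day) and (Mixed, Dusk).

Species 1 against Day: payoffs 5, -2, -1 → best response Dusk.
Species 1 against Dusk: payoffs -5, 1, 4 → best response Mixed.
Species 2 against Dusk: payoffs 2, -5 → best response Day.
Species 2 against Night: payoffs -4, 0 → best response Dusk.
Species 2 against Mixed: payoffs 0, 3 → best response Dusk.
Mutual best responses: (Dusk, Day); (Mixed, Dusk).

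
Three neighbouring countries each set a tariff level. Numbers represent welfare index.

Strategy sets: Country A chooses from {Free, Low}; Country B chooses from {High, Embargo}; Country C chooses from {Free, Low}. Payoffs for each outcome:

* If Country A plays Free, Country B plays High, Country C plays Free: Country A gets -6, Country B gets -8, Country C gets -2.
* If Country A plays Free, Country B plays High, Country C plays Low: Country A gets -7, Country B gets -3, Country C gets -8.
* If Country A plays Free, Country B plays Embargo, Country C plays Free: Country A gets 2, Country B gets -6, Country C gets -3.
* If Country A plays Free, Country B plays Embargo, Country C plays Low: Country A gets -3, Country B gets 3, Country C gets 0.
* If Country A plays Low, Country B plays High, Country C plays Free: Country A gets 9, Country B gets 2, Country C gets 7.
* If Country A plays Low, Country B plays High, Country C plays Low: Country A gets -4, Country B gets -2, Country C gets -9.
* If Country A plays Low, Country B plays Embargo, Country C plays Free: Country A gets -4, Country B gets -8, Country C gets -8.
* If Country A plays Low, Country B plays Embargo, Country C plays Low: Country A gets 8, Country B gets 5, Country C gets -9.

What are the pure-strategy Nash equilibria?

Pure NE: (Low, High, Free)

(Free, High, Free): Country A can switch to Low (-6 → 9). Not NE.
(Free, High, Low): Country A can switch to Low (-7 → -4). Not NE.
(Free, Embargo, Free): Country C can switch to Low (-3 → 0). Not NE.
(Free, Embargo, Low): Country A can switch to Low (-3 → 8). Not NE.
(Low, High, Free): Country A gets 9, best alternative -6; Country B gets 2, best alternative -8; Country C gets 7, best alternative -9. No profitable deviation — NE.
(Low, High, Low): Country B can switch to Embargo (-2 → 5). Not NE.
(Low, Embargo, Free): Country A can switch to Free (-4 → 2). Not NE.
(The remaining 1 profile has a profitable deviation by the same check.)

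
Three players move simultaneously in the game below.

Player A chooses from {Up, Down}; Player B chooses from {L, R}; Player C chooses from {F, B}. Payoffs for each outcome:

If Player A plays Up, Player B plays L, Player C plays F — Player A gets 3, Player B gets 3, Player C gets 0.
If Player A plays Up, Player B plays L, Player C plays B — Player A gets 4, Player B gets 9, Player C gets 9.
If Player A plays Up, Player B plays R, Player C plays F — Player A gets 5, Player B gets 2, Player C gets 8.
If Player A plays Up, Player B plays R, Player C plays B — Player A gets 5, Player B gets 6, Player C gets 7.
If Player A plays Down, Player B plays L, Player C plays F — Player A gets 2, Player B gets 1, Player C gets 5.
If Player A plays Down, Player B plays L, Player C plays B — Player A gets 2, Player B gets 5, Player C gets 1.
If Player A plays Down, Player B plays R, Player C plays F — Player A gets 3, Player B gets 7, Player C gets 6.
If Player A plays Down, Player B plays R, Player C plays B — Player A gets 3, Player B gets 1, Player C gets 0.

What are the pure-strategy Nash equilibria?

Pure NE: (Up, L, B)

(Up, L, F): Player C can switch to B (0 → 9). Not NE.
(Up, L, B): Player A gets 4, best alternative 2; Player B gets 9, best alternative 6; Player C gets 9, best alternative 0. No profitable deviation — NE.
(Up, R, F): Player B can switch to L (2 → 3). Not NE.
(Up, R, B): Player B can switch to L (6 → 9). Not NE.
(Down, L, F): Player A can switch to Up (2 → 3). Not NE.
(Down, L, B): Player A can switch to Up (2 → 4). Not NE.
(Down, R, F): Player A can switch to Up (3 → 5). Not NE.
(Down, R, B): Player A can switch to Up (3 → 5). Not NE.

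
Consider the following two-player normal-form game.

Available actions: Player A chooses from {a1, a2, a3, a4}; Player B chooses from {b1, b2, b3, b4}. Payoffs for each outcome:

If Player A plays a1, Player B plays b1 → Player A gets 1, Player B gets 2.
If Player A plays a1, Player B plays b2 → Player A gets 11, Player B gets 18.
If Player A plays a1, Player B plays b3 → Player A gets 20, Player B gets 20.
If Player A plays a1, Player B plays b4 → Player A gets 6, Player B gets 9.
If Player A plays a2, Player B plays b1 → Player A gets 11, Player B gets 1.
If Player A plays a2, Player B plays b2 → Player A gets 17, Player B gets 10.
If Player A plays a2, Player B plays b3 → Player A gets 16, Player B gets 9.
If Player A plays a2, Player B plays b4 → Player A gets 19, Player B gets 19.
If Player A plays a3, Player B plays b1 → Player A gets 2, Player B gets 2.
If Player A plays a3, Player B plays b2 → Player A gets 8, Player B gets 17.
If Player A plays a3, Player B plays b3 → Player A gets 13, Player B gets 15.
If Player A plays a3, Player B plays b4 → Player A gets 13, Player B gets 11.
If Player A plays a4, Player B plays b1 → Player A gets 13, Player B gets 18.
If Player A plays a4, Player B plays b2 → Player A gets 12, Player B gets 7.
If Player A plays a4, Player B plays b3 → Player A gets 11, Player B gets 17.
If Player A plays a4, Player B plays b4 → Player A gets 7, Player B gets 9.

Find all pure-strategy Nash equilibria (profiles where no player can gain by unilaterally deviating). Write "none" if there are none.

The pure Nash equilibria are (a1, b3); (a2, b4); (a4, b1).

Mark each player's best response to every combination of opponents' strategies; a profile where every player is best-responding is a pure Nash equilibrium.
Player A against b1: payoffs 1, 11, 2, 13 → best response a4.
Player A against b2: payoffs 11, 17, 8, 12 → best response a2.
Player A against b3: payoffs 20, 16, 13, 11 → best response a1.
Player A against b4: payoffs 6, 19, 13, 7 → best response a2.
Player B against a1: payoffs 2, 18, 20, 9 → best response b3.
Player B against a2: payoffs 1, 10, 9, 19 → best response b4.
Player B against a3: payoffs 2, 17, 15, 11 → best response b2.
Player B against a4: payoffs 18, 7, 17, 9 → best response b1.
Mutual best responses: (a1, b3); (a2, b4); (a4, b1).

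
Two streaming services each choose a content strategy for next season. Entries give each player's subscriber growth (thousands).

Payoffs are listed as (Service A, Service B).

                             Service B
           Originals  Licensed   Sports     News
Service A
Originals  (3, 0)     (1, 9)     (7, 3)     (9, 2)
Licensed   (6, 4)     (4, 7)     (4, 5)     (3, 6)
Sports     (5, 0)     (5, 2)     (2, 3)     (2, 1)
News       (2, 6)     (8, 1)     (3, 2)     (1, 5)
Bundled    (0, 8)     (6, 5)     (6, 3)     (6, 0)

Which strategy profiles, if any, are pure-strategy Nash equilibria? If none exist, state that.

There is no pure-strategy Nash equilibrium.

Mark each player's best response to every combination of opponents' strategies; a profile where every player is best-responding is a pure Nash equilibrium.
Service A against Originals: payoffs 3, 6, 5, 2, 0 → best response Licensed.
Service A against Licensed: payoffs 1, 4, 5, 8, 6 → best response News.
Service A against Sports: payoffs 7, 4, 2, 3, 6 → best response Originals.
Service A against News: payoffs 9, 3, 2, 1, 6 → best response Originals.
Service B against Originals: payoffs 0, 9, 3, 2 → best response Licensed.
Service B against Licensed: payoffs 4, 7, 5, 6 → best response Licensed.
Service B against Sports: payoffs 0, 2, 3, 1 → best response Sports.
Service B against News: payoffs 6, 1, 2, 5 → best response Originals.
Service B against Bundled: payoffs 8, 5, 3, 0 → best response Originals.
No profile is a mutual best response for all players.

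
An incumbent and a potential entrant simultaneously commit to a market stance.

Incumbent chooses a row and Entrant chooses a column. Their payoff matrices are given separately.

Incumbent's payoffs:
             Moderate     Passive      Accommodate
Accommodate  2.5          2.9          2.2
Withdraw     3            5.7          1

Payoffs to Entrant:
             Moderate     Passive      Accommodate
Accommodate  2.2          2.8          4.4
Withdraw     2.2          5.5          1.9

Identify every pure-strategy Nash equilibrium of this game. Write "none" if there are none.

Incumbent against Moderate: payoffs 2.5, 3 → best response Withdraw.
Incumbent against Passive: payoffs 2.9, 5.7 → best response Withdraw.
Incumbent against Accommodate: payoffs 2.2, 1 → best response Accommodate.
Entrant against Accommodate: payoffs 2.2, 2.8, 4.4 → best response Accommodate.
Entrant against Withdraw: payoffs 2.2, 5.5, 1.9 → best response Passive.
Mutual best responses: (Accommodate, Accommodate); (Withdraw, Passive).

The pure Nash equilibria are (Accommodate, Accommodate) and (Withdraw, Passive).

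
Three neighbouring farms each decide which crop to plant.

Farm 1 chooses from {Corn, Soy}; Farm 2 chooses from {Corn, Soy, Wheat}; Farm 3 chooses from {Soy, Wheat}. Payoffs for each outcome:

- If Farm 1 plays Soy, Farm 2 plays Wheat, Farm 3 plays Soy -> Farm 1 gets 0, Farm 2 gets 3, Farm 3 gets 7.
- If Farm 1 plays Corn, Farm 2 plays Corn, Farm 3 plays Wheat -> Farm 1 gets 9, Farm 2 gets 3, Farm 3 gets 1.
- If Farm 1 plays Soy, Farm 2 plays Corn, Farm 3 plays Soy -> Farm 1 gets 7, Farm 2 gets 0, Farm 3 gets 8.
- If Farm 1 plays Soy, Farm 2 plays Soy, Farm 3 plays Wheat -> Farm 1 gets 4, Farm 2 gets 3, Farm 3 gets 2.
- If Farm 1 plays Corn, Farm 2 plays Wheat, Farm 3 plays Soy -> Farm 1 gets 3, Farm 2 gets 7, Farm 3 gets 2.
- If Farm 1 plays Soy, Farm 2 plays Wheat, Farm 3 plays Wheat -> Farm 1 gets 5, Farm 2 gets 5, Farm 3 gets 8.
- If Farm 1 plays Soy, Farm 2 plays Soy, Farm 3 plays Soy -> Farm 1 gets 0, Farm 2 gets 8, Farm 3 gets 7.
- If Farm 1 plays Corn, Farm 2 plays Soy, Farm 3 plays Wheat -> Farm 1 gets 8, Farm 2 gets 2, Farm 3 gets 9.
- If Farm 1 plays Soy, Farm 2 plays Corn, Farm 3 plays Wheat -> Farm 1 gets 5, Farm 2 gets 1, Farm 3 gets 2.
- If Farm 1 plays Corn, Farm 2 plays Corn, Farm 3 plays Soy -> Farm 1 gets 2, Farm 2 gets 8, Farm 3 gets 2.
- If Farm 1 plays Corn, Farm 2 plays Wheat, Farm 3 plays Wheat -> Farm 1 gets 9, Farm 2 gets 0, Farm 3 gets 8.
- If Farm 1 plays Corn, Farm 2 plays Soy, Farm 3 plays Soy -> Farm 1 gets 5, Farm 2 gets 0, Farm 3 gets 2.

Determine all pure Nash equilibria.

Farm 1 against (Corn, Soy): payoffs 2, 7 → best response Soy.
Farm 1 against (Corn, Wheat): payoffs 9, 5 → best response Corn.
Farm 1 against (Soy, Soy): payoffs 5, 0 → best response Corn.
Farm 1 against (Soy, Wheat): payoffs 8, 4 → best response Corn.
Farm 1 against (Wheat, Soy): payoffs 3, 0 → best response Corn.
Farm 1 against (Wheat, Wheat): payoffs 9, 5 → best response Corn.
Farm 2 against (Corn, Soy): payoffs 8, 0, 7 → best response Corn.
Farm 2 against (Corn, Wheat): payoffs 3, 2, 0 → best response Corn.
Farm 2 against (Soy, Soy): payoffs 0, 8, 3 → best response Soy.
Farm 2 against (Soy, Wheat): payoffs 1, 3, 5 → best response Wheat.
Farm 3 against (Corn, Corn): payoffs 2, 1 → best response Soy.
Farm 3 against (Corn, Soy): payoffs 2, 9 → best response Wheat.
Farm 3 against (Corn, Wheat): payoffs 2, 8 → best response Wheat.
Farm 3 against (Soy, Corn): payoffs 8, 2 → best response Soy.
Farm 3 against (Soy, Soy): payoffs 7, 2 → best response Soy.
Farm 3 against (Soy, Wheat): payoffs 7, 8 → best response Wheat.
No profile is a mutual best response for all players.

No pure-strategy Nash equilibrium.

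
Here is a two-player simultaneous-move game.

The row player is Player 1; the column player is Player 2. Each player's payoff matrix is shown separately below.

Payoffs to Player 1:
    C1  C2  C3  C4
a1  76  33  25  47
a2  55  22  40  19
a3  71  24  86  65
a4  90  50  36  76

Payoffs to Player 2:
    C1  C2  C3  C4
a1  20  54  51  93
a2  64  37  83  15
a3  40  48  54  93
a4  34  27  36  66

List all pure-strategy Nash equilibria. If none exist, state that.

Pure NE: (a4, C4)

For each strategy profile, look for a profitable unilateral deviation.
(a1, C1): Player 1 can switch to a4 (76 → 90). Not NE.
(a1, C2): Player 1 can switch to a4 (33 → 50). Not NE.
(a1, C3): Player 1 can switch to a2 (25 → 40). Not NE.
(a1, C4): Player 1 can switch to a3 (47 → 65). Not NE.
(a2, C1): Player 1 can switch to a1 (55 → 76). Not NE.
(a2, C2): Player 1 can switch to a1 (22 → 33). Not NE.
(a2, C3): Player 1 can switch to a3 (40 → 86). Not NE.
(a2, C4): Player 1 can switch to a1 (19 → 47). Not NE.
(a4, C4): Player 1 gets 76, best alternative 65; Player 2 gets 66, best alternative 36. No profitable deviation — NE.
(The remaining 7 profiles each have a profitable deviation by the same check.)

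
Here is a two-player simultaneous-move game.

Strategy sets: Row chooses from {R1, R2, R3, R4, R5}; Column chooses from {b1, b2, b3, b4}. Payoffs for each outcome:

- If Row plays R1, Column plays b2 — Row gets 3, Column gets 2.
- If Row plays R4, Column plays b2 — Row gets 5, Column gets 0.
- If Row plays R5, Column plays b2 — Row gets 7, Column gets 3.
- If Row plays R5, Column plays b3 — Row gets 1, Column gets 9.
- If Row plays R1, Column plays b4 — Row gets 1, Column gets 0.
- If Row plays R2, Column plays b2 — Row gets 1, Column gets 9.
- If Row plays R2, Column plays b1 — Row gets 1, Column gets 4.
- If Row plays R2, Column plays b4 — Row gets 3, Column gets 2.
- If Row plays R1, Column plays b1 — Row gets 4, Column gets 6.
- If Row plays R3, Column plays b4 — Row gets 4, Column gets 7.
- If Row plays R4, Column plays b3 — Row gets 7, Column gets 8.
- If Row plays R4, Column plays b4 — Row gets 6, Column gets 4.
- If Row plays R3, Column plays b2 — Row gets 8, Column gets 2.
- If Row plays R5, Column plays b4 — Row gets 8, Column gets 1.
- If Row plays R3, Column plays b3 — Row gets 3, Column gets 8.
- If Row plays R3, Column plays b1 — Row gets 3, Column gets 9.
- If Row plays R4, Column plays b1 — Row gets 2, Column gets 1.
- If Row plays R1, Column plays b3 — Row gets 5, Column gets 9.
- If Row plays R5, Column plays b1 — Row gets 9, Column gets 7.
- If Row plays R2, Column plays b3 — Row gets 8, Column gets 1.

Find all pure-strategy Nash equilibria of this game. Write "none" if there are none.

(R1, b1): Row can switch to R5 (4 → 9). Not NE.
(R1, b2): Row can switch to R3 (3 → 8). Not NE.
(R1, b3): Row can switch to R2 (5 → 8). Not NE.
(R1, b4): Row can switch to R2 (1 → 3). Not NE.
(R2, b1): Row can switch to R1 (1 → 4). Not NE.
(R2, b2): Row can switch to R1 (1 → 3). Not NE.
(R2, b3): Column can switch to b1 (1 → 4). Not NE.
(R2, b4): Row can switch to R3 (3 → 4). Not NE.
(R3, b1): Row can switch to R1 (3 → 4). Not NE.
(R3, b2): Column can switch to b1 (2 → 9). Not NE.
(R3, b3): Row can switch to R1 (3 → 5). Not NE.
(R3, b4): Row can switch to R4 (4 → 6). Not NE.
(The remaining 8 profiles each have a profitable deviation by the same check.)

none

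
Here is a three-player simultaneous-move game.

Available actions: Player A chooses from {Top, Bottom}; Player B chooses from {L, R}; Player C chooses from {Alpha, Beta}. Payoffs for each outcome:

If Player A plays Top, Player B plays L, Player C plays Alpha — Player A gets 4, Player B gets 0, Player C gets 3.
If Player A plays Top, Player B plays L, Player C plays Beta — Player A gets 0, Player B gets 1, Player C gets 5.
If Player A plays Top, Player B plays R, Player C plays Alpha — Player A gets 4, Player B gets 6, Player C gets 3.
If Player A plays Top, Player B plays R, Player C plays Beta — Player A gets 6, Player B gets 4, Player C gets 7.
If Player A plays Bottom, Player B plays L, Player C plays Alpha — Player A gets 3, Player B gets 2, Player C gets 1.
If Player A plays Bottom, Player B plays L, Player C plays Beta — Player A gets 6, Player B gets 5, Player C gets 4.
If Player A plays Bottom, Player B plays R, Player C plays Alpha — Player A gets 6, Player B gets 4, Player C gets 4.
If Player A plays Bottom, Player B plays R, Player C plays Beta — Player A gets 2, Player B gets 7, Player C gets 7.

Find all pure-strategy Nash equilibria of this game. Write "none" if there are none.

Pure NE: (Top, R, Beta)

Player A against (L, Alpha): payoffs 4, 3 → best response Top.
Player A against (L, Beta): payoffs 0, 6 → best response Bottom.
Player A against (R, Alpha): payoffs 4, 6 → best response Bottom.
Player A against (R, Beta): payoffs 6, 2 → best response Top.
Player B against (Top, Alpha): payoffs 0, 6 → best response R.
Player B against (Top, Beta): payoffs 1, 4 → best response R.
Player B against (Bottom, Alpha): payoffs 2, 4 → best response R.
Player B against (Bottom, Beta): payoffs 5, 7 → best response R.
Player C against (Top, L): payoffs 3, 5 → best response Beta.
Player C against (Top, R): payoffs 3, 7 → best response Beta.
Player C against (Bottom, L): payoffs 1, 4 → best response Beta.
Player C against (Bottom, R): payoffs 4, 7 → best response Beta.
Mutual best responses: (Top, R, Beta).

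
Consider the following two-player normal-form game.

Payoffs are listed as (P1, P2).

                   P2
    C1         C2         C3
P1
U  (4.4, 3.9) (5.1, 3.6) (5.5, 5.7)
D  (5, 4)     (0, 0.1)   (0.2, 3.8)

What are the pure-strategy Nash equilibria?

(U, C1): P1 can switch to D (4.4 → 5). Not NE.
(U, C2): P2 can switch to C1 (3.6 → 3.9). Not NE.
(U, C3): P1 gets 5.5, best alternative 0.2; P2 gets 5.7, best alternative 3.9. No profitable deviation — NE.
(D, C1): P1 gets 5, best alternative 4.4; P2 gets 4, best alternative 3.8. No profitable deviation — NE.
(D, C2): P1 can switch to U (0 → 5.1). Not NE.
(D, C3): P1 can switch to U (0.2 → 5.5). Not NE.

(U, C3), (D, C1)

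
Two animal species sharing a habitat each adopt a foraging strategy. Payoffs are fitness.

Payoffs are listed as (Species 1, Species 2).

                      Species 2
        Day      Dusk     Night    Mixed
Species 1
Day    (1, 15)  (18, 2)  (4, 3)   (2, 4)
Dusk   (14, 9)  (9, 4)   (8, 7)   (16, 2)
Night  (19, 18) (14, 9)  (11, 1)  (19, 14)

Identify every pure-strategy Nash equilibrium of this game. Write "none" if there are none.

The unique pure-strategy Nash equilibrium is (Night, Day).

(Day, Day): Species 1 can switch to Dusk (1 → 14). Not NE.
(Day, Dusk): Species 2 can switch to Day (2 → 15). Not NE.
(Day, Night): Species 1 can switch to Dusk (4 → 8). Not NE.
(Day, Mixed): Species 1 can switch to Dusk (2 → 16). Not NE.
(Dusk, Day): Species 1 can switch to Night (14 → 19). Not NE.
(Dusk, Dusk): Species 1 can switch to Day (9 → 18). Not NE.
(Dusk, Night): Species 1 can switch to Night (8 → 11). Not NE.
(Dusk, Mixed): Species 1 can switch to Night (16 → 19). Not NE.
(Night, Day): Species 1 gets 19, best alternative 14; Species 2 gets 18, best alternative 14. No profitable deviation — NE.
(Night, Dusk): Species 1 can switch to Day (14 → 18). Not NE.
(Night, Night): Species 2 can switch to Day (1 → 18). Not NE.
(Night, Mixed): Species 2 can switch to Day (14 → 18). Not NE.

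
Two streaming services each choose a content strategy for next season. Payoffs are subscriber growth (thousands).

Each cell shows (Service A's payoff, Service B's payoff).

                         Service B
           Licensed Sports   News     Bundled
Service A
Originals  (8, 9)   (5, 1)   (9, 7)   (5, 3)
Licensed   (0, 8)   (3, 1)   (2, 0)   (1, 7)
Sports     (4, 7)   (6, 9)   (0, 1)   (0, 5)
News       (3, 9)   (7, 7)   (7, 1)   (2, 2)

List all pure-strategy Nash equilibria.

For each strategy profile, look for a profitable unilateral deviation.
(Originals, Licensed): Service A gets 8, best alternative 4; Service B gets 9, best alternative 7. No profitable deviation — NE.
(Originals, Sports): Service A can switch to Sports (5 → 6). Not NE.
(Originals, News): Service B can switch to Licensed (7 → 9). Not NE.
(Originals, Bundled): Service B can switch to Licensed (3 → 9). Not NE.
(Licensed, Licensed): Service A can switch to Originals (0 → 8). Not NE.
(Licensed, Sports): Service A can switch to Originals (3 → 5). Not NE.
(Licensed, News): Service A can switch to Originals (2 → 9). Not NE.
(Licensed, Bundled): Service A can switch to Originals (1 → 5). Not NE.
(Sports, Licensed): Service A can switch to Originals (4 → 8). Not NE.
(Sports, Sports): Service A can switch to News (6 → 7). Not NE.
(Sports, News): Service A can switch to Originals (0 → 9). Not NE.
(The remaining 5 profiles each have a profitable deviation by the same check.)

(Originals, Licensed)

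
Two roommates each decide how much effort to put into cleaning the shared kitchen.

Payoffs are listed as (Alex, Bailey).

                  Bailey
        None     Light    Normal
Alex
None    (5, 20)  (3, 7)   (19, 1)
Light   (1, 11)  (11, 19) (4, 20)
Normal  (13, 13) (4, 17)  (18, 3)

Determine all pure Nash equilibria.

(None, None): Alex can switch to Normal (5 → 13). Not NE.
(None, Light): Alex can switch to Light (3 → 11). Not NE.
(None, Normal): Bailey can switch to None (1 → 20). Not NE.
(Light, None): Alex can switch to None (1 → 5). Not NE.
(Light, Light): Bailey can switch to Normal (19 → 20). Not NE.
(Light, Normal): Alex can switch to None (4 → 19). Not NE.
(Normal, None): Bailey can switch to Light (13 → 17). Not NE.
(Normal, Light): Alex can switch to Light (4 → 11). Not NE.
(The remaining 1 profile has a profitable deviation by the same check.)

none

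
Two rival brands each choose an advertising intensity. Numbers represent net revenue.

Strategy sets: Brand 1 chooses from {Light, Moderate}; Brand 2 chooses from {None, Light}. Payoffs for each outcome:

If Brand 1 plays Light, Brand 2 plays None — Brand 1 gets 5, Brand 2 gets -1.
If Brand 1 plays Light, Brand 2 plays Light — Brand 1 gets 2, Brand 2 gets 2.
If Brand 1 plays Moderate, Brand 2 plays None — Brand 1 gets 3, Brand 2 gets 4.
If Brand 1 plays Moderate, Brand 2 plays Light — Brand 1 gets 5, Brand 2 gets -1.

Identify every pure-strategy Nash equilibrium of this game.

This game has no pure Nash equilibrium.

Mark each player's best response to every combination of opponents' strategies; a profile where every player is best-responding is a pure Nash equilibrium.
Brand 1 against None: payoffs 5, 3 → best response Light.
Brand 1 against Light: payoffs 2, 5 → best response Moderate.
Brand 2 against Light: payoffs -1, 2 → best response Light.
Brand 2 against Moderate: payoffs 4, -1 → best response None.
No profile is a mutual best response for all players.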